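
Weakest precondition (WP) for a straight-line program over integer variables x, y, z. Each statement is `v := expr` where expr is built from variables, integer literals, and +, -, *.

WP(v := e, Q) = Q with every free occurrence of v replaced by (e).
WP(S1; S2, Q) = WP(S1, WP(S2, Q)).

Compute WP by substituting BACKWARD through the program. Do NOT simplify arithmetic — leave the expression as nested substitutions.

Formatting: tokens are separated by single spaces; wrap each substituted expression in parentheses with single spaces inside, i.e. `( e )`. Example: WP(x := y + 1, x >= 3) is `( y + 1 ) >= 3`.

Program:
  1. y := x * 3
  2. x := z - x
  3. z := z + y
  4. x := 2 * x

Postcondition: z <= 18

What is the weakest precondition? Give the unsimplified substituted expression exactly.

post: z <= 18
stmt 4: x := 2 * x  -- replace 0 occurrence(s) of x with (2 * x)
  => z <= 18
stmt 3: z := z + y  -- replace 1 occurrence(s) of z with (z + y)
  => ( z + y ) <= 18
stmt 2: x := z - x  -- replace 0 occurrence(s) of x with (z - x)
  => ( z + y ) <= 18
stmt 1: y := x * 3  -- replace 1 occurrence(s) of y with (x * 3)
  => ( z + ( x * 3 ) ) <= 18

Answer: ( z + ( x * 3 ) ) <= 18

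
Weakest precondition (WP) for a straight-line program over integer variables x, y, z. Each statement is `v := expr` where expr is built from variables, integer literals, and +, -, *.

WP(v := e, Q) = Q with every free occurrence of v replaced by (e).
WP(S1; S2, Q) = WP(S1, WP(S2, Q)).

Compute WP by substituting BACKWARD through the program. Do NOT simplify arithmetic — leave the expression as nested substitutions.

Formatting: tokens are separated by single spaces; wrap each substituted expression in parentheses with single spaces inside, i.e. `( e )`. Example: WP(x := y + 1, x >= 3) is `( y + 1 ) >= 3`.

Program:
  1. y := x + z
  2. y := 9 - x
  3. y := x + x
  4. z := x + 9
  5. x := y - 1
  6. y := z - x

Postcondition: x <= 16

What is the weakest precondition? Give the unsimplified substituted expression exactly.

Answer: ( ( x + x ) - 1 ) <= 16

Derivation:
post: x <= 16
stmt 6: y := z - x  -- replace 0 occurrence(s) of y with (z - x)
  => x <= 16
stmt 5: x := y - 1  -- replace 1 occurrence(s) of x with (y - 1)
  => ( y - 1 ) <= 16
stmt 4: z := x + 9  -- replace 0 occurrence(s) of z with (x + 9)
  => ( y - 1 ) <= 16
stmt 3: y := x + x  -- replace 1 occurrence(s) of y with (x + x)
  => ( ( x + x ) - 1 ) <= 16
stmt 2: y := 9 - x  -- replace 0 occurrence(s) of y with (9 - x)
  => ( ( x + x ) - 1 ) <= 16
stmt 1: y := x + z  -- replace 0 occurrence(s) of y with (x + z)
  => ( ( x + x ) - 1 ) <= 16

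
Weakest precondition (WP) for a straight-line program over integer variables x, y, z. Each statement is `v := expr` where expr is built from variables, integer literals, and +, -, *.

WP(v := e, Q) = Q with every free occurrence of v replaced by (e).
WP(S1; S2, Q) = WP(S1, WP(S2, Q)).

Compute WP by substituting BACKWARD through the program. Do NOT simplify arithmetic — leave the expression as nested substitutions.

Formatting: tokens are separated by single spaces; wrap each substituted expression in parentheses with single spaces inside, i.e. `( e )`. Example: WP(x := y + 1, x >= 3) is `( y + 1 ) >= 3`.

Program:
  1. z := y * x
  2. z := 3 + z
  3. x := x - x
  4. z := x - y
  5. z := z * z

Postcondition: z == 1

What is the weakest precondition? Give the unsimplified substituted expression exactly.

Answer: ( ( ( x - x ) - y ) * ( ( x - x ) - y ) ) == 1

Derivation:
post: z == 1
stmt 5: z := z * z  -- replace 1 occurrence(s) of z with (z * z)
  => ( z * z ) == 1
stmt 4: z := x - y  -- replace 2 occurrence(s) of z with (x - y)
  => ( ( x - y ) * ( x - y ) ) == 1
stmt 3: x := x - x  -- replace 2 occurrence(s) of x with (x - x)
  => ( ( ( x - x ) - y ) * ( ( x - x ) - y ) ) == 1
stmt 2: z := 3 + z  -- replace 0 occurrence(s) of z with (3 + z)
  => ( ( ( x - x ) - y ) * ( ( x - x ) - y ) ) == 1
stmt 1: z := y * x  -- replace 0 occurrence(s) of z with (y * x)
  => ( ( ( x - x ) - y ) * ( ( x - x ) - y ) ) == 1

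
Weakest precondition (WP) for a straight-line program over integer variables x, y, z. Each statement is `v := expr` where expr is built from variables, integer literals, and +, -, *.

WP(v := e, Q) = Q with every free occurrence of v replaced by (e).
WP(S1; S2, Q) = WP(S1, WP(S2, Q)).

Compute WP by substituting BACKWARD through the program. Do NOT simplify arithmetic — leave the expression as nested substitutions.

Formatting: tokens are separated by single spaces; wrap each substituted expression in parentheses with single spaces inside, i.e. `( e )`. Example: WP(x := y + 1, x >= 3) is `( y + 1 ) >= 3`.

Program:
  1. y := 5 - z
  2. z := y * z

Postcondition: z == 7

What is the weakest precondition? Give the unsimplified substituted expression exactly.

post: z == 7
stmt 2: z := y * z  -- replace 1 occurrence(s) of z with (y * z)
  => ( y * z ) == 7
stmt 1: y := 5 - z  -- replace 1 occurrence(s) of y with (5 - z)
  => ( ( 5 - z ) * z ) == 7

Answer: ( ( 5 - z ) * z ) == 7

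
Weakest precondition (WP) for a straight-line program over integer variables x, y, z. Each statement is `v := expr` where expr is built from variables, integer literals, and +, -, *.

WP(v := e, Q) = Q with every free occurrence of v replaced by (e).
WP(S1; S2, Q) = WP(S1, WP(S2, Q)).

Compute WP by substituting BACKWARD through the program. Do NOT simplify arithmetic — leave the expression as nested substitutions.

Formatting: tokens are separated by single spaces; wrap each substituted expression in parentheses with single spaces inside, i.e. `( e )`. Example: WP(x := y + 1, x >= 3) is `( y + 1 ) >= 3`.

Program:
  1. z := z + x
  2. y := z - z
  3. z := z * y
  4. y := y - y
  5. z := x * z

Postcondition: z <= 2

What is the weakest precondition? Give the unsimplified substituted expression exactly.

post: z <= 2
stmt 5: z := x * z  -- replace 1 occurrence(s) of z with (x * z)
  => ( x * z ) <= 2
stmt 4: y := y - y  -- replace 0 occurrence(s) of y with (y - y)
  => ( x * z ) <= 2
stmt 3: z := z * y  -- replace 1 occurrence(s) of z with (z * y)
  => ( x * ( z * y ) ) <= 2
stmt 2: y := z - z  -- replace 1 occurrence(s) of y with (z - z)
  => ( x * ( z * ( z - z ) ) ) <= 2
stmt 1: z := z + x  -- replace 3 occurrence(s) of z with (z + x)
  => ( x * ( ( z + x ) * ( ( z + x ) - ( z + x ) ) ) ) <= 2

Answer: ( x * ( ( z + x ) * ( ( z + x ) - ( z + x ) ) ) ) <= 2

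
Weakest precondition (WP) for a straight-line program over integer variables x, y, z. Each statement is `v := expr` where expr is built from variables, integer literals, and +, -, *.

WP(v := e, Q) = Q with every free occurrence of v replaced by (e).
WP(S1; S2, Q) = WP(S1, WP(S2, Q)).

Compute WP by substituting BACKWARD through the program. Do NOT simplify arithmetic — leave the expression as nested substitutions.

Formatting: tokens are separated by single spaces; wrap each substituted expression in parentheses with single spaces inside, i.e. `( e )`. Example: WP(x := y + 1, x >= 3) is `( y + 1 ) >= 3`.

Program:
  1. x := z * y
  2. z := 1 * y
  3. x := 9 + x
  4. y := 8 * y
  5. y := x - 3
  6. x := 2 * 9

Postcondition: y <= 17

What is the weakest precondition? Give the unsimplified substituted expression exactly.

Answer: ( ( 9 + ( z * y ) ) - 3 ) <= 17

Derivation:
post: y <= 17
stmt 6: x := 2 * 9  -- replace 0 occurrence(s) of x with (2 * 9)
  => y <= 17
stmt 5: y := x - 3  -- replace 1 occurrence(s) of y with (x - 3)
  => ( x - 3 ) <= 17
stmt 4: y := 8 * y  -- replace 0 occurrence(s) of y with (8 * y)
  => ( x - 3 ) <= 17
stmt 3: x := 9 + x  -- replace 1 occurrence(s) of x with (9 + x)
  => ( ( 9 + x ) - 3 ) <= 17
stmt 2: z := 1 * y  -- replace 0 occurrence(s) of z with (1 * y)
  => ( ( 9 + x ) - 3 ) <= 17
stmt 1: x := z * y  -- replace 1 occurrence(s) of x with (z * y)
  => ( ( 9 + ( z * y ) ) - 3 ) <= 17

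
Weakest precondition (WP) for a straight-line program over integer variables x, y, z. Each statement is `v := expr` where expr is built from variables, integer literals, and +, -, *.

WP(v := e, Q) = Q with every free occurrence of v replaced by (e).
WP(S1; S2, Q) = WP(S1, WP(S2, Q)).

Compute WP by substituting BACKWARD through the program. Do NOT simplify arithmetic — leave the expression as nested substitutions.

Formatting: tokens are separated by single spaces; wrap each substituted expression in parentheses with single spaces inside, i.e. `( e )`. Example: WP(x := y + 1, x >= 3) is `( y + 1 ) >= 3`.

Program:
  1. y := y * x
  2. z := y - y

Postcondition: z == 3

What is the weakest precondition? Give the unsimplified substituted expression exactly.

post: z == 3
stmt 2: z := y - y  -- replace 1 occurrence(s) of z with (y - y)
  => ( y - y ) == 3
stmt 1: y := y * x  -- replace 2 occurrence(s) of y with (y * x)
  => ( ( y * x ) - ( y * x ) ) == 3

Answer: ( ( y * x ) - ( y * x ) ) == 3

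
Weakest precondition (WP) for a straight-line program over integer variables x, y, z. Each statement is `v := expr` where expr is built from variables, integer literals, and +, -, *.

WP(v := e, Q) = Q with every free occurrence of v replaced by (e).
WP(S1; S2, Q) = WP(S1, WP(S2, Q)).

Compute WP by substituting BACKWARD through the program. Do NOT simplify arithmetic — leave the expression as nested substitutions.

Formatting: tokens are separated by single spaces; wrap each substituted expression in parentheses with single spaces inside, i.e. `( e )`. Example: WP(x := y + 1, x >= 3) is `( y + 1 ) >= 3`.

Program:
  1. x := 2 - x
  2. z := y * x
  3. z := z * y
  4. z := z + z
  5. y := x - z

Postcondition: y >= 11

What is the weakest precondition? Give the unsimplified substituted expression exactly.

post: y >= 11
stmt 5: y := x - z  -- replace 1 occurrence(s) of y with (x - z)
  => ( x - z ) >= 11
stmt 4: z := z + z  -- replace 1 occurrence(s) of z with (z + z)
  => ( x - ( z + z ) ) >= 11
stmt 3: z := z * y  -- replace 2 occurrence(s) of z with (z * y)
  => ( x - ( ( z * y ) + ( z * y ) ) ) >= 11
stmt 2: z := y * x  -- replace 2 occurrence(s) of z with (y * x)
  => ( x - ( ( ( y * x ) * y ) + ( ( y * x ) * y ) ) ) >= 11
stmt 1: x := 2 - x  -- replace 3 occurrence(s) of x with (2 - x)
  => ( ( 2 - x ) - ( ( ( y * ( 2 - x ) ) * y ) + ( ( y * ( 2 - x ) ) * y ) ) ) >= 11

Answer: ( ( 2 - x ) - ( ( ( y * ( 2 - x ) ) * y ) + ( ( y * ( 2 - x ) ) * y ) ) ) >= 11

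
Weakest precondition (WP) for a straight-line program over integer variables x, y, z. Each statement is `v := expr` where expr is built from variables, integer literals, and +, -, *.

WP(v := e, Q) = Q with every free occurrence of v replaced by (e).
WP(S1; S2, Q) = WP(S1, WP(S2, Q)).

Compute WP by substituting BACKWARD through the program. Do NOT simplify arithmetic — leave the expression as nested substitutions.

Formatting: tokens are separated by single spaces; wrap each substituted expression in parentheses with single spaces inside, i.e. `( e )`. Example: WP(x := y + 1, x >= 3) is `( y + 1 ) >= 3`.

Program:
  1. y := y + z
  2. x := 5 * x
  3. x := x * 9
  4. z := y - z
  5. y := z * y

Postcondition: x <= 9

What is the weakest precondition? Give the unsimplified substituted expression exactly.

Answer: ( ( 5 * x ) * 9 ) <= 9

Derivation:
post: x <= 9
stmt 5: y := z * y  -- replace 0 occurrence(s) of y with (z * y)
  => x <= 9
stmt 4: z := y - z  -- replace 0 occurrence(s) of z with (y - z)
  => x <= 9
stmt 3: x := x * 9  -- replace 1 occurrence(s) of x with (x * 9)
  => ( x * 9 ) <= 9
stmt 2: x := 5 * x  -- replace 1 occurrence(s) of x with (5 * x)
  => ( ( 5 * x ) * 9 ) <= 9
stmt 1: y := y + z  -- replace 0 occurrence(s) of y with (y + z)
  => ( ( 5 * x ) * 9 ) <= 9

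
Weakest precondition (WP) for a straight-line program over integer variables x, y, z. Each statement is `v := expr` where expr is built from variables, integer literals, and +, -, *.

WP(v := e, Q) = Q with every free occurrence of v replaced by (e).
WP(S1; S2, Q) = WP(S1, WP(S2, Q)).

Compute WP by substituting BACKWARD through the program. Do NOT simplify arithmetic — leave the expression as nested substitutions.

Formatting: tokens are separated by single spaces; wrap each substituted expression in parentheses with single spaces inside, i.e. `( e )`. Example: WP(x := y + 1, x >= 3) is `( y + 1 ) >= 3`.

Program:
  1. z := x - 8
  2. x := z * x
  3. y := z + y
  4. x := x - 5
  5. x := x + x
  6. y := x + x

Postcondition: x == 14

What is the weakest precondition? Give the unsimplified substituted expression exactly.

post: x == 14
stmt 6: y := x + x  -- replace 0 occurrence(s) of y with (x + x)
  => x == 14
stmt 5: x := x + x  -- replace 1 occurrence(s) of x with (x + x)
  => ( x + x ) == 14
stmt 4: x := x - 5  -- replace 2 occurrence(s) of x with (x - 5)
  => ( ( x - 5 ) + ( x - 5 ) ) == 14
stmt 3: y := z + y  -- replace 0 occurrence(s) of y with (z + y)
  => ( ( x - 5 ) + ( x - 5 ) ) == 14
stmt 2: x := z * x  -- replace 2 occurrence(s) of x with (z * x)
  => ( ( ( z * x ) - 5 ) + ( ( z * x ) - 5 ) ) == 14
stmt 1: z := x - 8  -- replace 2 occurrence(s) of z with (x - 8)
  => ( ( ( ( x - 8 ) * x ) - 5 ) + ( ( ( x - 8 ) * x ) - 5 ) ) == 14

Answer: ( ( ( ( x - 8 ) * x ) - 5 ) + ( ( ( x - 8 ) * x ) - 5 ) ) == 14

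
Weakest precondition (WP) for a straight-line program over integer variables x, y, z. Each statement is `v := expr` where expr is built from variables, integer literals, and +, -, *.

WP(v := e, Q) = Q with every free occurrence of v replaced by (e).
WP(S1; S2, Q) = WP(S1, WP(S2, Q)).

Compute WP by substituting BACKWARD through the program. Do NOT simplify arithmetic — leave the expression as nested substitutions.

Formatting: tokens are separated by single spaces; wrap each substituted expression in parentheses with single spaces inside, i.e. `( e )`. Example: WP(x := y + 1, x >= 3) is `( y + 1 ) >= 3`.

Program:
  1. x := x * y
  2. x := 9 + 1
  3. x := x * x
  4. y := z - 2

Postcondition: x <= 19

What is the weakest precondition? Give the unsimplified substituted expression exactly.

post: x <= 19
stmt 4: y := z - 2  -- replace 0 occurrence(s) of y with (z - 2)
  => x <= 19
stmt 3: x := x * x  -- replace 1 occurrence(s) of x with (x * x)
  => ( x * x ) <= 19
stmt 2: x := 9 + 1  -- replace 2 occurrence(s) of x with (9 + 1)
  => ( ( 9 + 1 ) * ( 9 + 1 ) ) <= 19
stmt 1: x := x * y  -- replace 0 occurrence(s) of x with (x * y)
  => ( ( 9 + 1 ) * ( 9 + 1 ) ) <= 19

Answer: ( ( 9 + 1 ) * ( 9 + 1 ) ) <= 19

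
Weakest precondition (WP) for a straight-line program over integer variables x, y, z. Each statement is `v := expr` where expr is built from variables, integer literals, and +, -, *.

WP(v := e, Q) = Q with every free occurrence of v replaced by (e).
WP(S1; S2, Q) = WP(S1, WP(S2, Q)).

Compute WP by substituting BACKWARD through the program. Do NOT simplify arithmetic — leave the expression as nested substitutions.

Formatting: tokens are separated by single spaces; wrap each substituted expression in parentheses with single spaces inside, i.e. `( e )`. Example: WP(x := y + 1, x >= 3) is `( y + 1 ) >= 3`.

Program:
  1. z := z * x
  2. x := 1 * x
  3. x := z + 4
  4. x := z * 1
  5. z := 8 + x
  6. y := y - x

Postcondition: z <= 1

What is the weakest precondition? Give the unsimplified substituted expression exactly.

Answer: ( 8 + ( ( z * x ) * 1 ) ) <= 1

Derivation:
post: z <= 1
stmt 6: y := y - x  -- replace 0 occurrence(s) of y with (y - x)
  => z <= 1
stmt 5: z := 8 + x  -- replace 1 occurrence(s) of z with (8 + x)
  => ( 8 + x ) <= 1
stmt 4: x := z * 1  -- replace 1 occurrence(s) of x with (z * 1)
  => ( 8 + ( z * 1 ) ) <= 1
stmt 3: x := z + 4  -- replace 0 occurrence(s) of x with (z + 4)
  => ( 8 + ( z * 1 ) ) <= 1
stmt 2: x := 1 * x  -- replace 0 occurrence(s) of x with (1 * x)
  => ( 8 + ( z * 1 ) ) <= 1
stmt 1: z := z * x  -- replace 1 occurrence(s) of z with (z * x)
  => ( 8 + ( ( z * x ) * 1 ) ) <= 1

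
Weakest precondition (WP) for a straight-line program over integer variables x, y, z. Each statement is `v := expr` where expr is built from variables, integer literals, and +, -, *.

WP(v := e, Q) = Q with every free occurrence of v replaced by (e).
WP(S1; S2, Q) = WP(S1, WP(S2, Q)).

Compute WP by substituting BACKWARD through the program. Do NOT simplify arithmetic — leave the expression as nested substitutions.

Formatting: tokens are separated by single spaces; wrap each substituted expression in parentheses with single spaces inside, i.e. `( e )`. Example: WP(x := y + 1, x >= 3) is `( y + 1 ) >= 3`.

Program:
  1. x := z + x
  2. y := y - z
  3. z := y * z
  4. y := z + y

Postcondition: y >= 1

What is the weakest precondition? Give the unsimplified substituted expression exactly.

post: y >= 1
stmt 4: y := z + y  -- replace 1 occurrence(s) of y with (z + y)
  => ( z + y ) >= 1
stmt 3: z := y * z  -- replace 1 occurrence(s) of z with (y * z)
  => ( ( y * z ) + y ) >= 1
stmt 2: y := y - z  -- replace 2 occurrence(s) of y with (y - z)
  => ( ( ( y - z ) * z ) + ( y - z ) ) >= 1
stmt 1: x := z + x  -- replace 0 occurrence(s) of x with (z + x)
  => ( ( ( y - z ) * z ) + ( y - z ) ) >= 1

Answer: ( ( ( y - z ) * z ) + ( y - z ) ) >= 1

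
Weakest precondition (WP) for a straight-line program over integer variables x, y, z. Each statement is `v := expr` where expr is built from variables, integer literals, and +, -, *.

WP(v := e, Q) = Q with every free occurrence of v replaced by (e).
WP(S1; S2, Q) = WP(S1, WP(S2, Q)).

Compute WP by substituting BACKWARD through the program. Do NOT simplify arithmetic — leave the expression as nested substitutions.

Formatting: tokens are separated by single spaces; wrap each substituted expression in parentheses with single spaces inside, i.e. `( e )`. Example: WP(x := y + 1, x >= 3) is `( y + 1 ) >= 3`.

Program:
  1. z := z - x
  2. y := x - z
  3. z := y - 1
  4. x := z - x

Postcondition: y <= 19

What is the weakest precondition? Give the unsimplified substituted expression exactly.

Answer: ( x - ( z - x ) ) <= 19

Derivation:
post: y <= 19
stmt 4: x := z - x  -- replace 0 occurrence(s) of x with (z - x)
  => y <= 19
stmt 3: z := y - 1  -- replace 0 occurrence(s) of z with (y - 1)
  => y <= 19
stmt 2: y := x - z  -- replace 1 occurrence(s) of y with (x - z)
  => ( x - z ) <= 19
stmt 1: z := z - x  -- replace 1 occurrence(s) of z with (z - x)
  => ( x - ( z - x ) ) <= 19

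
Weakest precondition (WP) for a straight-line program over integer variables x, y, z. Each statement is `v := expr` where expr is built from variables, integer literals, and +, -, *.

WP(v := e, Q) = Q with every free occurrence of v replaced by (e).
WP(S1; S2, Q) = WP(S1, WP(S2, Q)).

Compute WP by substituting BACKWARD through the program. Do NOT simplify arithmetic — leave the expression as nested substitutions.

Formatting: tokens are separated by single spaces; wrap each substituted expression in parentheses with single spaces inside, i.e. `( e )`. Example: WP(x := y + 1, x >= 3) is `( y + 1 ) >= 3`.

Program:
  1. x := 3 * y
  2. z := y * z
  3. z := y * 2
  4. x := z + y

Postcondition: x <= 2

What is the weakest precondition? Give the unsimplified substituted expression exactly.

Answer: ( ( y * 2 ) + y ) <= 2

Derivation:
post: x <= 2
stmt 4: x := z + y  -- replace 1 occurrence(s) of x with (z + y)
  => ( z + y ) <= 2
stmt 3: z := y * 2  -- replace 1 occurrence(s) of z with (y * 2)
  => ( ( y * 2 ) + y ) <= 2
stmt 2: z := y * z  -- replace 0 occurrence(s) of z with (y * z)
  => ( ( y * 2 ) + y ) <= 2
stmt 1: x := 3 * y  -- replace 0 occurrence(s) of x with (3 * y)
  => ( ( y * 2 ) + y ) <= 2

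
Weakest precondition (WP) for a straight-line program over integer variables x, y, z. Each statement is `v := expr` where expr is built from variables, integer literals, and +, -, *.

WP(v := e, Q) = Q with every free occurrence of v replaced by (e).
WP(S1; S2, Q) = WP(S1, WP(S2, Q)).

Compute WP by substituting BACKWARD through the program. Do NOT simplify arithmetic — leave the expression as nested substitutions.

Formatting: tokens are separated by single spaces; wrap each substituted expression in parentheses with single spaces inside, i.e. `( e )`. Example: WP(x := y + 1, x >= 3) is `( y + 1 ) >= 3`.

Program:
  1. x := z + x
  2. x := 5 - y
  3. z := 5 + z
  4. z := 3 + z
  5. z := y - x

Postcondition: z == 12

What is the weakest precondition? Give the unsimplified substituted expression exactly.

post: z == 12
stmt 5: z := y - x  -- replace 1 occurrence(s) of z with (y - x)
  => ( y - x ) == 12
stmt 4: z := 3 + z  -- replace 0 occurrence(s) of z with (3 + z)
  => ( y - x ) == 12
stmt 3: z := 5 + z  -- replace 0 occurrence(s) of z with (5 + z)
  => ( y - x ) == 12
stmt 2: x := 5 - y  -- replace 1 occurrence(s) of x with (5 - y)
  => ( y - ( 5 - y ) ) == 12
stmt 1: x := z + x  -- replace 0 occurrence(s) of x with (z + x)
  => ( y - ( 5 - y ) ) == 12

Answer: ( y - ( 5 - y ) ) == 12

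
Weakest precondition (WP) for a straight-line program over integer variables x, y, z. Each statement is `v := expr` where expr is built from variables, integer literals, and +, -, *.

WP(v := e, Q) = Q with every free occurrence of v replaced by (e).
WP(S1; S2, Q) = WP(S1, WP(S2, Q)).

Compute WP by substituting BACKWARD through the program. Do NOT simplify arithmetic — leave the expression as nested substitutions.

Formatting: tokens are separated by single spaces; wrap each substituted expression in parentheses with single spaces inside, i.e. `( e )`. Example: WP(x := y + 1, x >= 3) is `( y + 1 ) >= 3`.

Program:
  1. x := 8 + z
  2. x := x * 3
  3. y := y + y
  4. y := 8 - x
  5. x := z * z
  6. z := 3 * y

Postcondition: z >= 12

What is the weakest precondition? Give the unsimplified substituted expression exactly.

post: z >= 12
stmt 6: z := 3 * y  -- replace 1 occurrence(s) of z with (3 * y)
  => ( 3 * y ) >= 12
stmt 5: x := z * z  -- replace 0 occurrence(s) of x with (z * z)
  => ( 3 * y ) >= 12
stmt 4: y := 8 - x  -- replace 1 occurrence(s) of y with (8 - x)
  => ( 3 * ( 8 - x ) ) >= 12
stmt 3: y := y + y  -- replace 0 occurrence(s) of y with (y + y)
  => ( 3 * ( 8 - x ) ) >= 12
stmt 2: x := x * 3  -- replace 1 occurrence(s) of x with (x * 3)
  => ( 3 * ( 8 - ( x * 3 ) ) ) >= 12
stmt 1: x := 8 + z  -- replace 1 occurrence(s) of x with (8 + z)
  => ( 3 * ( 8 - ( ( 8 + z ) * 3 ) ) ) >= 12

Answer: ( 3 * ( 8 - ( ( 8 + z ) * 3 ) ) ) >= 12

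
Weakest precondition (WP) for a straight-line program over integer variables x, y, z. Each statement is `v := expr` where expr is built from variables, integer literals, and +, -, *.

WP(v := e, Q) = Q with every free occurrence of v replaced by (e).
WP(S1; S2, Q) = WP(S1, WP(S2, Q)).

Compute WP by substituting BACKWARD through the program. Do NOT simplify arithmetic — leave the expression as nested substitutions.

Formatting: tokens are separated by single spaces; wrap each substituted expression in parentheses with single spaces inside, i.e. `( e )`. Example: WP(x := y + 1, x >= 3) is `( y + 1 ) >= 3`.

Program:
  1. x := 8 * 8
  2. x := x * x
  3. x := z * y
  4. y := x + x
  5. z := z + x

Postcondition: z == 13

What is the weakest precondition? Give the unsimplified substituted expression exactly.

Answer: ( z + ( z * y ) ) == 13

Derivation:
post: z == 13
stmt 5: z := z + x  -- replace 1 occurrence(s) of z with (z + x)
  => ( z + x ) == 13
stmt 4: y := x + x  -- replace 0 occurrence(s) of y with (x + x)
  => ( z + x ) == 13
stmt 3: x := z * y  -- replace 1 occurrence(s) of x with (z * y)
  => ( z + ( z * y ) ) == 13
stmt 2: x := x * x  -- replace 0 occurrence(s) of x with (x * x)
  => ( z + ( z * y ) ) == 13
stmt 1: x := 8 * 8  -- replace 0 occurrence(s) of x with (8 * 8)
  => ( z + ( z * y ) ) == 13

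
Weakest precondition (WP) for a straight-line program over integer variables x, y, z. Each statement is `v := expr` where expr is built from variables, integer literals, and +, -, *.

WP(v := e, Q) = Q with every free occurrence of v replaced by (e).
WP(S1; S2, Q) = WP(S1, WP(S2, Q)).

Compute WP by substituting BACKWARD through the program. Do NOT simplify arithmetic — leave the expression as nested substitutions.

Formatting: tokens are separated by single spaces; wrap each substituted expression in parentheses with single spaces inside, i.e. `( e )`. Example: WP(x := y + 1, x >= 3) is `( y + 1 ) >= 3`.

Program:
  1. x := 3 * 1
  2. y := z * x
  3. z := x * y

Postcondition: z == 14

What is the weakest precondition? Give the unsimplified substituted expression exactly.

Answer: ( ( 3 * 1 ) * ( z * ( 3 * 1 ) ) ) == 14

Derivation:
post: z == 14
stmt 3: z := x * y  -- replace 1 occurrence(s) of z with (x * y)
  => ( x * y ) == 14
stmt 2: y := z * x  -- replace 1 occurrence(s) of y with (z * x)
  => ( x * ( z * x ) ) == 14
stmt 1: x := 3 * 1  -- replace 2 occurrence(s) of x with (3 * 1)
  => ( ( 3 * 1 ) * ( z * ( 3 * 1 ) ) ) == 14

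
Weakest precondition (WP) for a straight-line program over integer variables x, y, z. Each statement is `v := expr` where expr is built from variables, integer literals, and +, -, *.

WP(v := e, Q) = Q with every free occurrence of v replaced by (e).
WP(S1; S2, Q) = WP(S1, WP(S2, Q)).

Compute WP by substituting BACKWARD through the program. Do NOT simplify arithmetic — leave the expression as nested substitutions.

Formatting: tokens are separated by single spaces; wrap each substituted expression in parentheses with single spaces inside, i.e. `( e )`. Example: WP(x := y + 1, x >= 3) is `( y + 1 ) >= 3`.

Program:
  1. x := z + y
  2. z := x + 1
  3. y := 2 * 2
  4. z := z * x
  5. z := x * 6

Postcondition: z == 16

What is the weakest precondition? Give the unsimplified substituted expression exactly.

Answer: ( ( z + y ) * 6 ) == 16

Derivation:
post: z == 16
stmt 5: z := x * 6  -- replace 1 occurrence(s) of z with (x * 6)
  => ( x * 6 ) == 16
stmt 4: z := z * x  -- replace 0 occurrence(s) of z with (z * x)
  => ( x * 6 ) == 16
stmt 3: y := 2 * 2  -- replace 0 occurrence(s) of y with (2 * 2)
  => ( x * 6 ) == 16
stmt 2: z := x + 1  -- replace 0 occurrence(s) of z with (x + 1)
  => ( x * 6 ) == 16
stmt 1: x := z + y  -- replace 1 occurrence(s) of x with (z + y)
  => ( ( z + y ) * 6 ) == 16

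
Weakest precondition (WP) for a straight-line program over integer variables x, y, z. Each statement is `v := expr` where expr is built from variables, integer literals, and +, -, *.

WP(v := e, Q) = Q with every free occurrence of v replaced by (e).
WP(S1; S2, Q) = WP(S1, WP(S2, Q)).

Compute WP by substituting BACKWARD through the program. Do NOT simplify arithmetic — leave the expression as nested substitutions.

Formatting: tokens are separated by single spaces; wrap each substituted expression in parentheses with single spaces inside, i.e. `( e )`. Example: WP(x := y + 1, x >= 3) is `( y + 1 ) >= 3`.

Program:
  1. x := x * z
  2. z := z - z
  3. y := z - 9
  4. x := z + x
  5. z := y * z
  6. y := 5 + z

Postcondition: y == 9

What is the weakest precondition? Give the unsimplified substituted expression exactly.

Answer: ( 5 + ( ( ( z - z ) - 9 ) * ( z - z ) ) ) == 9

Derivation:
post: y == 9
stmt 6: y := 5 + z  -- replace 1 occurrence(s) of y with (5 + z)
  => ( 5 + z ) == 9
stmt 5: z := y * z  -- replace 1 occurrence(s) of z with (y * z)
  => ( 5 + ( y * z ) ) == 9
stmt 4: x := z + x  -- replace 0 occurrence(s) of x with (z + x)
  => ( 5 + ( y * z ) ) == 9
stmt 3: y := z - 9  -- replace 1 occurrence(s) of y with (z - 9)
  => ( 5 + ( ( z - 9 ) * z ) ) == 9
stmt 2: z := z - z  -- replace 2 occurrence(s) of z with (z - z)
  => ( 5 + ( ( ( z - z ) - 9 ) * ( z - z ) ) ) == 9
stmt 1: x := x * z  -- replace 0 occurrence(s) of x with (x * z)
  => ( 5 + ( ( ( z - z ) - 9 ) * ( z - z ) ) ) == 9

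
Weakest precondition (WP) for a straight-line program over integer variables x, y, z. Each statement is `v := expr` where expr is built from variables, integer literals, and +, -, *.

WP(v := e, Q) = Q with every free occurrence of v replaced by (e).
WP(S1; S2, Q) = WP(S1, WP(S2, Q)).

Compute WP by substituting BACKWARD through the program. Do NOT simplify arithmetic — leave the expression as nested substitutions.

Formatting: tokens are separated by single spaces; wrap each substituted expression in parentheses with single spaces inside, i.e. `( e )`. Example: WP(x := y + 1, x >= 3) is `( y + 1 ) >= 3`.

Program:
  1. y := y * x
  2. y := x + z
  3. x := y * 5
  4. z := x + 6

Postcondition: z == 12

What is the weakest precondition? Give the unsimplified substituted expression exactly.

Answer: ( ( ( x + z ) * 5 ) + 6 ) == 12

Derivation:
post: z == 12
stmt 4: z := x + 6  -- replace 1 occurrence(s) of z with (x + 6)
  => ( x + 6 ) == 12
stmt 3: x := y * 5  -- replace 1 occurrence(s) of x with (y * 5)
  => ( ( y * 5 ) + 6 ) == 12
stmt 2: y := x + z  -- replace 1 occurrence(s) of y with (x + z)
  => ( ( ( x + z ) * 5 ) + 6 ) == 12
stmt 1: y := y * x  -- replace 0 occurrence(s) of y with (y * x)
  => ( ( ( x + z ) * 5 ) + 6 ) == 12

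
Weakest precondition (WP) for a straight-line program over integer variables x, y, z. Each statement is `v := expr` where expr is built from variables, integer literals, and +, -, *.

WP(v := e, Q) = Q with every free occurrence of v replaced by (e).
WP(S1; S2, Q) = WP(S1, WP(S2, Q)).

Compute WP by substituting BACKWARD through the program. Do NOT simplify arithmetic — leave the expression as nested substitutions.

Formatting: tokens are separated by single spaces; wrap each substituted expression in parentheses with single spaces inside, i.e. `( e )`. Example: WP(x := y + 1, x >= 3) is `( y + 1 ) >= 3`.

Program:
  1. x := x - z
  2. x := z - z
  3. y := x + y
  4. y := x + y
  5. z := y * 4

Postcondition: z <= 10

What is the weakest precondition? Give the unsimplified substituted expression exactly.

post: z <= 10
stmt 5: z := y * 4  -- replace 1 occurrence(s) of z with (y * 4)
  => ( y * 4 ) <= 10
stmt 4: y := x + y  -- replace 1 occurrence(s) of y with (x + y)
  => ( ( x + y ) * 4 ) <= 10
stmt 3: y := x + y  -- replace 1 occurrence(s) of y with (x + y)
  => ( ( x + ( x + y ) ) * 4 ) <= 10
stmt 2: x := z - z  -- replace 2 occurrence(s) of x with (z - z)
  => ( ( ( z - z ) + ( ( z - z ) + y ) ) * 4 ) <= 10
stmt 1: x := x - z  -- replace 0 occurrence(s) of x with (x - z)
  => ( ( ( z - z ) + ( ( z - z ) + y ) ) * 4 ) <= 10

Answer: ( ( ( z - z ) + ( ( z - z ) + y ) ) * 4 ) <= 10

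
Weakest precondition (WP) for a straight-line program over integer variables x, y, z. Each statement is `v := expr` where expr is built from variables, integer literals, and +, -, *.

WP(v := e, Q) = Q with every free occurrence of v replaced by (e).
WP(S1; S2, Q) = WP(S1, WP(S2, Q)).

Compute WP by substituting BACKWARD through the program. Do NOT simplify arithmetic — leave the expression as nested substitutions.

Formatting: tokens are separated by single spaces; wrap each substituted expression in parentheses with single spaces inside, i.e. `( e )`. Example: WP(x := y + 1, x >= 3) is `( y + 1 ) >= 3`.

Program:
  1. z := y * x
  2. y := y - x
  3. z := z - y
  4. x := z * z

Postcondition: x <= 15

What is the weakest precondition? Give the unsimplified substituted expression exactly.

post: x <= 15
stmt 4: x := z * z  -- replace 1 occurrence(s) of x with (z * z)
  => ( z * z ) <= 15
stmt 3: z := z - y  -- replace 2 occurrence(s) of z with (z - y)
  => ( ( z - y ) * ( z - y ) ) <= 15
stmt 2: y := y - x  -- replace 2 occurrence(s) of y with (y - x)
  => ( ( z - ( y - x ) ) * ( z - ( y - x ) ) ) <= 15
stmt 1: z := y * x  -- replace 2 occurrence(s) of z with (y * x)
  => ( ( ( y * x ) - ( y - x ) ) * ( ( y * x ) - ( y - x ) ) ) <= 15

Answer: ( ( ( y * x ) - ( y - x ) ) * ( ( y * x ) - ( y - x ) ) ) <= 15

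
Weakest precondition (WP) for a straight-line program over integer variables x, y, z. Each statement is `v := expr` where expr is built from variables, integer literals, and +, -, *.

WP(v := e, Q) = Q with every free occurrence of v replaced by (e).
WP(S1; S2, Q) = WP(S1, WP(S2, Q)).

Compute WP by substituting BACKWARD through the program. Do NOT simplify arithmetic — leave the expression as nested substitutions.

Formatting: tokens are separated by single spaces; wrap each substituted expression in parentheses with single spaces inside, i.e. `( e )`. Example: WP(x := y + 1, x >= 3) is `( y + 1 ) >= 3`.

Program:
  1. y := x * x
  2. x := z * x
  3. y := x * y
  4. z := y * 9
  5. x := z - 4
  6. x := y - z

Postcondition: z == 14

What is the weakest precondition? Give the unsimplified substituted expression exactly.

post: z == 14
stmt 6: x := y - z  -- replace 0 occurrence(s) of x with (y - z)
  => z == 14
stmt 5: x := z - 4  -- replace 0 occurrence(s) of x with (z - 4)
  => z == 14
stmt 4: z := y * 9  -- replace 1 occurrence(s) of z with (y * 9)
  => ( y * 9 ) == 14
stmt 3: y := x * y  -- replace 1 occurrence(s) of y with (x * y)
  => ( ( x * y ) * 9 ) == 14
stmt 2: x := z * x  -- replace 1 occurrence(s) of x with (z * x)
  => ( ( ( z * x ) * y ) * 9 ) == 14
stmt 1: y := x * x  -- replace 1 occurrence(s) of y with (x * x)
  => ( ( ( z * x ) * ( x * x ) ) * 9 ) == 14

Answer: ( ( ( z * x ) * ( x * x ) ) * 9 ) == 14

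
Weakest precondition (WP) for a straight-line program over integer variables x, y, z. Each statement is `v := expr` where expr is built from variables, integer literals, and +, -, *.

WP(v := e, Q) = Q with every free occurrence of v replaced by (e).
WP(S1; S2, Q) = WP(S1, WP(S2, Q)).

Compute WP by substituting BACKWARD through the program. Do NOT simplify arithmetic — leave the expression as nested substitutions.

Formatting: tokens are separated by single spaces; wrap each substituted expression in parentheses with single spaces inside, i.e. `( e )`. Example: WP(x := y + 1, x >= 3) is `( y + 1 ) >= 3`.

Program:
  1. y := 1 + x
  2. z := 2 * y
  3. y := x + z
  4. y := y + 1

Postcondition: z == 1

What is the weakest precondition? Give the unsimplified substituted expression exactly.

Answer: ( 2 * ( 1 + x ) ) == 1

Derivation:
post: z == 1
stmt 4: y := y + 1  -- replace 0 occurrence(s) of y with (y + 1)
  => z == 1
stmt 3: y := x + z  -- replace 0 occurrence(s) of y with (x + z)
  => z == 1
stmt 2: z := 2 * y  -- replace 1 occurrence(s) of z with (2 * y)
  => ( 2 * y ) == 1
stmt 1: y := 1 + x  -- replace 1 occurrence(s) of y with (1 + x)
  => ( 2 * ( 1 + x ) ) == 1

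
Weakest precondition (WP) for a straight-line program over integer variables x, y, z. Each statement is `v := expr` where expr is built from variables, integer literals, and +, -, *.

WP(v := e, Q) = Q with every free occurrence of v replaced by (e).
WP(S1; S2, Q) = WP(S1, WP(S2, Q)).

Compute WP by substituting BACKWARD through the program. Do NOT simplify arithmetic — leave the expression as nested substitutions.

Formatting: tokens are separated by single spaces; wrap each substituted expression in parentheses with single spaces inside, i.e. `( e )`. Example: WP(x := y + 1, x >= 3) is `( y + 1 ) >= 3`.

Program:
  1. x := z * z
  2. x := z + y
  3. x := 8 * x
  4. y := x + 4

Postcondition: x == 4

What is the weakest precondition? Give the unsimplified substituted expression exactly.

post: x == 4
stmt 4: y := x + 4  -- replace 0 occurrence(s) of y with (x + 4)
  => x == 4
stmt 3: x := 8 * x  -- replace 1 occurrence(s) of x with (8 * x)
  => ( 8 * x ) == 4
stmt 2: x := z + y  -- replace 1 occurrence(s) of x with (z + y)
  => ( 8 * ( z + y ) ) == 4
stmt 1: x := z * z  -- replace 0 occurrence(s) of x with (z * z)
  => ( 8 * ( z + y ) ) == 4

Answer: ( 8 * ( z + y ) ) == 4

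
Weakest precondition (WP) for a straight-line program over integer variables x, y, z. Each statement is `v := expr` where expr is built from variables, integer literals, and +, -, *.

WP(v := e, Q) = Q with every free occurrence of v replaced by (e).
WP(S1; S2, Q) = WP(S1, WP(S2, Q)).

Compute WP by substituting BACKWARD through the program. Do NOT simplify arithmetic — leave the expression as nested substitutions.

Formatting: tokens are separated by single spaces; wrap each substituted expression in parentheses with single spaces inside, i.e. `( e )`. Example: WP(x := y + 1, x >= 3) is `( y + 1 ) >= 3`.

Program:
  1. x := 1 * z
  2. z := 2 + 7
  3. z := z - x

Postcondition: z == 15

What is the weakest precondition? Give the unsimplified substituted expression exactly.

Answer: ( ( 2 + 7 ) - ( 1 * z ) ) == 15

Derivation:
post: z == 15
stmt 3: z := z - x  -- replace 1 occurrence(s) of z with (z - x)
  => ( z - x ) == 15
stmt 2: z := 2 + 7  -- replace 1 occurrence(s) of z with (2 + 7)
  => ( ( 2 + 7 ) - x ) == 15
stmt 1: x := 1 * z  -- replace 1 occurrence(s) of x with (1 * z)
  => ( ( 2 + 7 ) - ( 1 * z ) ) == 15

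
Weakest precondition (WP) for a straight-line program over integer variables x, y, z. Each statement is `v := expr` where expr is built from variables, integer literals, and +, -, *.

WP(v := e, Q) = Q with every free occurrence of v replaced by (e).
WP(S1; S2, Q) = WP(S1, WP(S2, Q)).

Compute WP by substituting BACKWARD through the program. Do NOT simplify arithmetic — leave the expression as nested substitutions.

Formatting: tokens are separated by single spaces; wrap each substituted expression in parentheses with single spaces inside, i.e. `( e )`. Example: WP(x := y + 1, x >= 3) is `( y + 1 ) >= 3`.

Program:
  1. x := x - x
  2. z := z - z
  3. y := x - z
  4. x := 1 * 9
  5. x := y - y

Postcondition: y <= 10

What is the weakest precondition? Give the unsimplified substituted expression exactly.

post: y <= 10
stmt 5: x := y - y  -- replace 0 occurrence(s) of x with (y - y)
  => y <= 10
stmt 4: x := 1 * 9  -- replace 0 occurrence(s) of x with (1 * 9)
  => y <= 10
stmt 3: y := x - z  -- replace 1 occurrence(s) of y with (x - z)
  => ( x - z ) <= 10
stmt 2: z := z - z  -- replace 1 occurrence(s) of z with (z - z)
  => ( x - ( z - z ) ) <= 10
stmt 1: x := x - x  -- replace 1 occurrence(s) of x with (x - x)
  => ( ( x - x ) - ( z - z ) ) <= 10

Answer: ( ( x - x ) - ( z - z ) ) <= 10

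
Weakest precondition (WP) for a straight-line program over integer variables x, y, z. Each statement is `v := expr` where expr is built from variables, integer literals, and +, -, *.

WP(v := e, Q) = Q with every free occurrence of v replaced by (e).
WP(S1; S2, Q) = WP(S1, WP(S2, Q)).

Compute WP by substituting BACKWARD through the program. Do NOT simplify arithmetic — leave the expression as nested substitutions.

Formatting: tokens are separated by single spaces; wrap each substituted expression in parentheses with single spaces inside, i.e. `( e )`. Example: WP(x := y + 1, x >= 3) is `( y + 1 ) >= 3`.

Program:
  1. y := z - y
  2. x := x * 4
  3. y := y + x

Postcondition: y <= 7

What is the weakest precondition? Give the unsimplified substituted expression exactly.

post: y <= 7
stmt 3: y := y + x  -- replace 1 occurrence(s) of y with (y + x)
  => ( y + x ) <= 7
stmt 2: x := x * 4  -- replace 1 occurrence(s) of x with (x * 4)
  => ( y + ( x * 4 ) ) <= 7
stmt 1: y := z - y  -- replace 1 occurrence(s) of y with (z - y)
  => ( ( z - y ) + ( x * 4 ) ) <= 7

Answer: ( ( z - y ) + ( x * 4 ) ) <= 7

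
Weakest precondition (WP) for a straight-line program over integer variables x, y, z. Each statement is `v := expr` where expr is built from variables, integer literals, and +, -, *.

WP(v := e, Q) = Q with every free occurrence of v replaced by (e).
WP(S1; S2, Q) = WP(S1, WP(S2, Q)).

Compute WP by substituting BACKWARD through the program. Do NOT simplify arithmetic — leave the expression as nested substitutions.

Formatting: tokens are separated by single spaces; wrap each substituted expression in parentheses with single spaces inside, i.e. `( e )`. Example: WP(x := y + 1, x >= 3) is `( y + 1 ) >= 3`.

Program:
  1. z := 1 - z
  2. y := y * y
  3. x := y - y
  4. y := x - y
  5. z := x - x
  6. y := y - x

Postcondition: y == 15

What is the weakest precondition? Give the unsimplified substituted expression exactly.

Answer: ( ( ( ( y * y ) - ( y * y ) ) - ( y * y ) ) - ( ( y * y ) - ( y * y ) ) ) == 15

Derivation:
post: y == 15
stmt 6: y := y - x  -- replace 1 occurrence(s) of y with (y - x)
  => ( y - x ) == 15
stmt 5: z := x - x  -- replace 0 occurrence(s) of z with (x - x)
  => ( y - x ) == 15
stmt 4: y := x - y  -- replace 1 occurrence(s) of y with (x - y)
  => ( ( x - y ) - x ) == 15
stmt 3: x := y - y  -- replace 2 occurrence(s) of x with (y - y)
  => ( ( ( y - y ) - y ) - ( y - y ) ) == 15
stmt 2: y := y * y  -- replace 5 occurrence(s) of y with (y * y)
  => ( ( ( ( y * y ) - ( y * y ) ) - ( y * y ) ) - ( ( y * y ) - ( y * y ) ) ) == 15
stmt 1: z := 1 - z  -- replace 0 occurrence(s) of z with (1 - z)
  => ( ( ( ( y * y ) - ( y * y ) ) - ( y * y ) ) - ( ( y * y ) - ( y * y ) ) ) == 15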